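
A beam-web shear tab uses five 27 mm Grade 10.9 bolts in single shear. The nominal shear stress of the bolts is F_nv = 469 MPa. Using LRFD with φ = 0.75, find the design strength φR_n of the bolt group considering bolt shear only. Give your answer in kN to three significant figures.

1010 kN

A_b = π × 27² / 4 = 572.6 mm².
R_n = F_nv · A_b · n · n_s = 469 × 572.6 × 5 × 1 / 1000 = 1343 kN.
Design strength φR_n = 0.75 × 1343 = 1010 kN.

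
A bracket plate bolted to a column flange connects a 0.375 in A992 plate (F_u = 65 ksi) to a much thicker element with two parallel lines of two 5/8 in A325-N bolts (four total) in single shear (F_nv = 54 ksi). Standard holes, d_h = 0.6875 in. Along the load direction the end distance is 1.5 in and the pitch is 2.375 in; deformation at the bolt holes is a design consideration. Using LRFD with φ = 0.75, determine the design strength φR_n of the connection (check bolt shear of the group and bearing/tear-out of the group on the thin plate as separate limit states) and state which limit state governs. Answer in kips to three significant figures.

49.7 kips (bolt shear governs)

Bolt shear: A_b = π·0.625²/4 = 0.3068 in²; R_n = 54 × 0.3068 × 4 × 1 = 66.27 kips → 0.75 × 66.27 = 49.7 kips.
Bearing (1.2 l_c t F_u ≤ 2.4 d t F_u): upper limit = 2.4·0.625·0.375·65 = 36.56 kips.
  Edge l_c = 1.5 − 0.6875/2 = 1.156 → r_n = 33.82 kips; interior l_c = 2.375 − 0.6875 = 1.688 → r_n = 36.56 kips.
  R_n,bearing = 2·33.82 + 2·36.56 = 140.8 kips → 0.75 × 140.8 = 106 kips.
Bolt shear governs: 49.7 kips.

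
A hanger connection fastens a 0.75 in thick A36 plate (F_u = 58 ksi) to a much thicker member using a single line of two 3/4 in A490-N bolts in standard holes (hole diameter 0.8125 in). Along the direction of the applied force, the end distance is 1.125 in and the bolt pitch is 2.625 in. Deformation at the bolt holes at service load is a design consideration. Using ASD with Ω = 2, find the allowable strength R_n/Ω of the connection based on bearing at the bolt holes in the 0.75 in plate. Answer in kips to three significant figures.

57.9 kips

Per bolt r_n = 1.2 l_c t F_u ≤ 2.4 d t F_u; upper limit = 2.4 × 0.75 × 0.75 × 58 = 78.3 kips.
Edge bolt: l_c = 1.125 − 0.8125/2 = 0.7188 in → 1.2 × 0.7188 × 0.75 × 58 = 37.52 → r_n = 37.52 kips.
Interior bolts: l_c = 2.625 − 0.8125 = 1.812 in → 1.2 × 1.812 × 0.75 × 58 = 94.61 → r_n = 78.3 kips.
R_n = 1 × 37.52 + 1 × 78.3 = 115.8 kips.
Allowable strength R_n/Ω = 115.8 / 2 = 57.9 kips.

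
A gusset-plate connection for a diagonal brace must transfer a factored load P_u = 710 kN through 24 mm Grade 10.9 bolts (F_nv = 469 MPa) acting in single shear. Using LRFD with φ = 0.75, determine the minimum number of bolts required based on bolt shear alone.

5 bolts

A_b = π·24²/4 = 452.4 mm².
Per-bolt design strength φR_n = 0.75 × 469 × 452.4 × 1 / 1000 = 159.1 kN.
n ≥ 710 / 159.1 = 4.462 → use 5 bolts.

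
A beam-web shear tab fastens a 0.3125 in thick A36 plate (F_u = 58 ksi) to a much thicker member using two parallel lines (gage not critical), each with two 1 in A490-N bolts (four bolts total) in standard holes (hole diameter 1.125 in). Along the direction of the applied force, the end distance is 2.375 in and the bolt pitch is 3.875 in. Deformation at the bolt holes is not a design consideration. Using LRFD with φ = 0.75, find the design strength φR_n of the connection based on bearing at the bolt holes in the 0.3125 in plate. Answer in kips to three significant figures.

Per bolt r_n = 1.5 l_c t F_u ≤ 3.0 d t F_u; upper limit = 3.0 × 1 × 0.3125 × 58 = 54.38 kips.
Edge bolt: l_c = 2.375 − 1.125/2 = 1.812 in → 1.5 × 1.812 × 0.3125 × 58 = 49.28 → r_n = 49.28 kips.
Interior bolts: l_c = 3.875 − 1.125 = 2.75 in → 1.5 × 2.75 × 0.3125 × 58 = 74.77 → r_n = 54.38 kips.
R_n = 2 × 49.28 + 2 × 54.38 = 207.3 kips.
Design strength φR_n = 0.75 × 207.3 = 155 kips.

155 kips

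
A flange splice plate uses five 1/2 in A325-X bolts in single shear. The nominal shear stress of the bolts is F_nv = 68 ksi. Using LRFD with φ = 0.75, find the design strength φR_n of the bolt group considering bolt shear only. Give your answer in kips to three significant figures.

50.1 kips

A_b = π × 0.5² / 4 = 0.1963 in².
R_n = F_nv · A_b · n · n_s = 68 × 0.1963 × 5 × 1 = 66.76 kips.
Design strength φR_n = 0.75 × 66.76 = 50.1 kips.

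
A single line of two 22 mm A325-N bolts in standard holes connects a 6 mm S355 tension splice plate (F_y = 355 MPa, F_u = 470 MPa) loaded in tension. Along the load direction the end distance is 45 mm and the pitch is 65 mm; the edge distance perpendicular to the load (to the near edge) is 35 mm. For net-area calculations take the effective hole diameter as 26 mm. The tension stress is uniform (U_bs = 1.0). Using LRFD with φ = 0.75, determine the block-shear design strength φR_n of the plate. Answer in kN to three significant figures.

137 kN

Shear plane L_v = 45 + 1·65 = 110 mm; A_gv = 110 × 6 = 660 mm².
A_nv = (110 − 1.5·26) × 6 = 426 mm².
A_nt = (35 − 0.5·26) × 6 = 132 mm².
0.6 F_u A_nv = 120.1 kN; 0.6 F_y A_gv = 140.6 kN → shear rupture governs the shear term.
R_n = 120.1 + 1.0 × 470 × 132 / 1000 = 182.2 kN.
Design strength φR_n = 0.75 × 182.2 = 137 kN.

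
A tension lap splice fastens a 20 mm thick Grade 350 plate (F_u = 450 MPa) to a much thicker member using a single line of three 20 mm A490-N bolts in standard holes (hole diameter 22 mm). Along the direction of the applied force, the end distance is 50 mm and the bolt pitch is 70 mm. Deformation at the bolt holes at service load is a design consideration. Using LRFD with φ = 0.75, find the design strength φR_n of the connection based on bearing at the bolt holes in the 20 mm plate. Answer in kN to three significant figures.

Per bolt r_n = 1.2 l_c t F_u ≤ 2.4 d t F_u; upper limit = 2.4 × 20 × 20 × 450 / 1000 = 432 kN.
Edge bolt: l_c = 50 − 22/2 = 39 mm → 1.2 × 39 × 20 × 450 / 1000 = 421.2 → r_n = 421.2 kN.
Interior bolts: l_c = 70 − 22 = 48 mm → 1.2 × 48 × 20 × 450 / 1000 = 518.4 → r_n = 432 kN.
R_n = 1 × 421.2 + 2 × 432 = 1285 kN.
Design strength φR_n = 0.75 × 1285 = 964 kN.

964 kN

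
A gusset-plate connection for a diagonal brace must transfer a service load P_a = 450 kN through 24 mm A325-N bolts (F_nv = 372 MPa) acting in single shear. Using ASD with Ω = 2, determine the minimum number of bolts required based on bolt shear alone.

A_b = π·24²/4 = 452.4 mm².
Per-bolt allowable strength R_n/Ω = 372 × 452.4 × 1 / 1000 / 2 = 84.14 kN.
n ≥ 450 / 84.14 = 5.348 → use 6 bolts.

6 bolts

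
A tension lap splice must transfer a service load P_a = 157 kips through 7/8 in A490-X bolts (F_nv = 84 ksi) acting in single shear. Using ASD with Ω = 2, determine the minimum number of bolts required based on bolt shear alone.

A_b = π·0.875²/4 = 0.6013 in².
Per-bolt allowable strength R_n/Ω = 84 × 0.6013 × 1 / 2 = 25.26 kips.
n ≥ 157 / 25.26 = 6.216 → use 7 bolts.

7 bolts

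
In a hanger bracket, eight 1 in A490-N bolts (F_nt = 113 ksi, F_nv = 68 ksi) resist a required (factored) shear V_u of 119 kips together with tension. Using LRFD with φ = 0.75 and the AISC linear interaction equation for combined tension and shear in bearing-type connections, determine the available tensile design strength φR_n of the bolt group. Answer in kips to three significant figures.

494 kips

A_b = π·1²/4 = 0.7854 in²; f_rv = 119 / (8 × 0.7854) = 18.94 ksi.
F'_nt = 1.3 F_nt − (F_nt / φF_nv) f_rv = 1.3·113 − (113/(0.75·68))·18.94 = 104.9 ksi, capped at F_nt → F'_nt = 104.9 ksi.
R_n = F'_nt · A_b · n = 104.9 × 0.7854 × 8 = 659.3 kips.
Design strength φR_n = 0.75 × 659.3 = 494 kips.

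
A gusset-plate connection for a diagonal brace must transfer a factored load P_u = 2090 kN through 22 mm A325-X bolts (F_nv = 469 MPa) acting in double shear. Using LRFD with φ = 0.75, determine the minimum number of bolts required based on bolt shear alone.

A_b = π·22²/4 = 380.1 mm².
Per-bolt design strength φR_n = 0.75 × 469 × 380.1 × 2 / 1000 = 267.4 kN.
n ≥ 2090 / 267.4 = 7.815 → use 8 bolts.

8 bolts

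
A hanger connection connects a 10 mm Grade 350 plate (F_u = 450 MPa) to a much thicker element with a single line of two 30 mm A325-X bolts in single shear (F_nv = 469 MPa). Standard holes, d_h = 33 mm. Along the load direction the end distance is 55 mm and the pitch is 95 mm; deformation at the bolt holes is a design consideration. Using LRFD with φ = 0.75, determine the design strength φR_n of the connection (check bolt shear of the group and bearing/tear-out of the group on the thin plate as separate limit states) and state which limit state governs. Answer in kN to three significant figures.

Bolt shear: A_b = π·30²/4 = 706.9 mm²; R_n = 469 × 706.9 × 2 × 1 / 1000 = 663 kN → 0.75 × 663 = 497 kN.
Bearing (1.2 l_c t F_u ≤ 2.4 d t F_u): upper limit = 2.4·30·10·450 / 1000 = 324 kN.
  Edge l_c = 55 − 33/2 = 38.5 → r_n = 207.9 kN; interior l_c = 95 − 33 = 62 → r_n = 324 kN.
  R_n,bearing = 1·207.9 + 1·324 = 531.9 kN → 0.75 × 531.9 = 399 kN.
Bearing governs: 399 kN.

399 kN (bearing governs)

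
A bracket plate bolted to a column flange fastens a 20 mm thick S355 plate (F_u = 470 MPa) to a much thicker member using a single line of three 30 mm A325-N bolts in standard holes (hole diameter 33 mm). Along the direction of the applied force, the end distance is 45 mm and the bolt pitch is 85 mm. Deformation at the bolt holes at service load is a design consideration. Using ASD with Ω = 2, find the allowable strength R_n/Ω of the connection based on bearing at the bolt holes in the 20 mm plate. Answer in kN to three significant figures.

Per bolt r_n = 1.2 l_c t F_u ≤ 2.4 d t F_u; upper limit = 2.4 × 30 × 20 × 470 / 1000 = 676.8 kN.
Edge bolt: l_c = 45 − 33/2 = 28.5 mm → 1.2 × 28.5 × 20 × 470 / 1000 = 321.5 → r_n = 321.5 kN.
Interior bolts: l_c = 85 − 33 = 52 mm → 1.2 × 52 × 20 × 470 / 1000 = 586.6 → r_n = 586.6 kN.
R_n = 1 × 321.5 + 2 × 586.6 = 1495 kN.
Allowable strength R_n/Ω = 1495 / 2 = 747 kN.

747 kN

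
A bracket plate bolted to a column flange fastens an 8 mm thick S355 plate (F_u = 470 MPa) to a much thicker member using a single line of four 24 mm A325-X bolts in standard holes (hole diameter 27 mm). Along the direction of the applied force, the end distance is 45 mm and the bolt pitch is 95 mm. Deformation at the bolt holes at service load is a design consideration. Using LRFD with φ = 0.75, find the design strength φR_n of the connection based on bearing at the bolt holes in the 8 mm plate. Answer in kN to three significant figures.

594 kN

Per bolt r_n = 1.2 l_c t F_u ≤ 2.4 d t F_u; upper limit = 2.4 × 24 × 8 × 470 / 1000 = 216.6 kN.
Edge bolt: l_c = 45 − 27/2 = 31.5 mm → 1.2 × 31.5 × 8 × 470 / 1000 = 142.1 → r_n = 142.1 kN.
Interior bolts: l_c = 95 − 27 = 68 mm → 1.2 × 68 × 8 × 470 / 1000 = 306.8 → r_n = 216.6 kN.
R_n = 1 × 142.1 + 3 × 216.6 = 791.9 kN.
Design strength φR_n = 0.75 × 791.9 = 594 kN.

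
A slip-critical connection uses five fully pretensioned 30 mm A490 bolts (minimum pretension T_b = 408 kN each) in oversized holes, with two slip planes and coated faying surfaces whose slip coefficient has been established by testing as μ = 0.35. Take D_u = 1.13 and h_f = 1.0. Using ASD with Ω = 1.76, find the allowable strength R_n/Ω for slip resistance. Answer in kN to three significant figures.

R_n = μ · D_u · h_f · T_b · n_s · n_b = 0.35 × 1.13 × 1.0 × 408 × 2 × 5 = 1614 kN.
Allowable strength R_n/Ω = 1614 / 1.76 = 917 kN.

917 kN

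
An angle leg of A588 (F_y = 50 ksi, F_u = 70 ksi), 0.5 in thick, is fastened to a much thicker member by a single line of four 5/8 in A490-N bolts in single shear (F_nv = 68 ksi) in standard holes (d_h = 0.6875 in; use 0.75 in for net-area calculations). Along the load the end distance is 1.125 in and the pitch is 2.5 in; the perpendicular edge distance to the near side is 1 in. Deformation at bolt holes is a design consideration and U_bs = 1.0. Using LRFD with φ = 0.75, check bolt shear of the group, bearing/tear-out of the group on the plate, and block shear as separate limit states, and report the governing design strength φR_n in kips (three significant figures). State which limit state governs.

Bolt shear: A_b = π·0.625²/4 = 0.3068 in²; R_n = 68 × 0.3068 × 4 × 1 = 83.45 kips → 0.75 × 83.45 = 62.6 kips.
Bearing: edge l_c = 0.7812, r_n = 32.81 kips; interior l_c = 1.812, r_n = 52.5 kips; R_n = 32.81 + 3·52.5 = 190.3 kips → 143 kips.
Block shear: A_gv = 4.312, A_nv = 3, A_nt = 0.3125 in²; R_n = min(0.6F_uA_nv, 0.6F_yA_gv) + U_bs·F_u·A_nt = 147.9 kips → 111 kips.
Bolt shear governs: 62.6 kips.

62.6 kips (bolt shear governs)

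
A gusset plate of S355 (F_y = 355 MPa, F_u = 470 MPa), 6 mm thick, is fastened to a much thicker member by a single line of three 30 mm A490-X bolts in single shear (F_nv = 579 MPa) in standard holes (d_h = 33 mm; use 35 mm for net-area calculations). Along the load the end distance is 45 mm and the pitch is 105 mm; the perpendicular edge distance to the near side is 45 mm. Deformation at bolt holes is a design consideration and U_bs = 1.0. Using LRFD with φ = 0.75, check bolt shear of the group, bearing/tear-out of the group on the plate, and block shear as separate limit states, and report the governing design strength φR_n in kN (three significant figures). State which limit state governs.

271 kN (block shear governs)

Bolt shear: A_b = π·30²/4 = 706.9 mm²; R_n = 579 × 706.9 × 3 × 1 / 1000 = 1228 kN → 0.75 × 1228 = 921 kN.
Bearing: edge l_c = 28.5, r_n = 96.44 kN; interior l_c = 72, r_n = 203 kN; R_n = 96.44 + 2·203 = 502.5 kN → 377 kN.
Block shear: A_gv = 1530, A_nv = 1005, A_nt = 165 mm²; R_n = min(0.6F_uA_nv, 0.6F_yA_gv) + U_bs·F_u·A_nt = 361 kN → 271 kN.
Block shear governs: 271 kN.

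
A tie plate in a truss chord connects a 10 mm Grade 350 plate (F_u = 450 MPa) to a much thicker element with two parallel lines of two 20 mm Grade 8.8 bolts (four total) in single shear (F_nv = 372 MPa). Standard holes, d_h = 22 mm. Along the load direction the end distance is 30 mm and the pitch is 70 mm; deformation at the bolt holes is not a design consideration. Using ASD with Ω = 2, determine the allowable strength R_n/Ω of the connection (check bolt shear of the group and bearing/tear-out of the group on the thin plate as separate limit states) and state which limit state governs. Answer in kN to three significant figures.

Bolt shear: A_b = π·20²/4 = 314.2 mm²; R_n = 372 × 314.2 × 4 × 1 / 1000 = 467.5 kN → 467.5 / 2 = 234 kN.
Bearing (1.5 l_c t F_u ≤ 3.0 d t F_u): upper limit = 3.0·20·10·450 / 1000 = 270 kN.
  Edge l_c = 30 − 22/2 = 19 → r_n = 128.2 kN; interior l_c = 70 − 22 = 48 → r_n = 270 kN.
  R_n,bearing = 2·128.2 + 2·270 = 796.5 kN → 796.5 / 2 = 398 kN.
Bolt shear governs: 234 kN.

234 kN (bolt shear governs)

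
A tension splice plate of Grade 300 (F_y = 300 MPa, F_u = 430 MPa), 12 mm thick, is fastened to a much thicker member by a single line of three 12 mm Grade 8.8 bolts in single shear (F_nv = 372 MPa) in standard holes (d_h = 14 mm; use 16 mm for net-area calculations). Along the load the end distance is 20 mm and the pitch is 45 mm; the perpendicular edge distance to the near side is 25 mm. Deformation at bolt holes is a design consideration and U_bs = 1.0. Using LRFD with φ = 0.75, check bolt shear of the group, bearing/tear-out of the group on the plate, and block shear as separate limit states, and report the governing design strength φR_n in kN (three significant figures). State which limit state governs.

94.7 kN (bolt shear governs)

Bolt shear: A_b = π·12²/4 = 113.1 mm²; R_n = 372 × 113.1 × 3 × 1 / 1000 = 126.2 kN → 0.75 × 126.2 = 94.7 kN.
Bearing: edge l_c = 13, r_n = 80.5 kN; interior l_c = 31, r_n = 148.6 kN; R_n = 80.5 + 2·148.6 = 377.7 kN → 283 kN.
Block shear: A_gv = 1320, A_nv = 840, A_nt = 204 mm²; R_n = min(0.6F_uA_nv, 0.6F_yA_gv) + U_bs·F_u·A_nt = 304.4 kN → 228 kN.
Bolt shear governs: 94.7 kN.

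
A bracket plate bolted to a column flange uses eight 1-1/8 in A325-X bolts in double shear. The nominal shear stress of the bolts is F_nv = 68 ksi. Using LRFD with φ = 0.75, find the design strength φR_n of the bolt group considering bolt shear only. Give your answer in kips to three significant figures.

A_b = π × 1.125² / 4 = 0.994 in².
R_n = F_nv · A_b · n · n_s = 68 × 0.994 × 8 × 2 = 1081 kips.
Design strength φR_n = 0.75 × 1081 = 811 kips.

811 kips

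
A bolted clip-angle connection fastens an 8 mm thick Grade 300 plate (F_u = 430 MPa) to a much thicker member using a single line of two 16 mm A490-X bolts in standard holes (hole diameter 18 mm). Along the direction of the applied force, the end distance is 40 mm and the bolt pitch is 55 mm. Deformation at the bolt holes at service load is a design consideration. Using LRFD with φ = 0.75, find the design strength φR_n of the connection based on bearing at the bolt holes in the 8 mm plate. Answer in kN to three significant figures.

195 kN

Per bolt r_n = 1.2 l_c t F_u ≤ 2.4 d t F_u; upper limit = 2.4 × 16 × 8 × 430 / 1000 = 132.1 kN.
Edge bolt: l_c = 40 − 18/2 = 31 mm → 1.2 × 31 × 8 × 430 / 1000 = 128 → r_n = 128 kN.
Interior bolts: l_c = 55 − 18 = 37 mm → 1.2 × 37 × 8 × 430 / 1000 = 152.7 → r_n = 132.1 kN.
R_n = 1 × 128 + 1 × 132.1 = 260.1 kN.
Design strength φR_n = 0.75 × 260.1 = 195 kN.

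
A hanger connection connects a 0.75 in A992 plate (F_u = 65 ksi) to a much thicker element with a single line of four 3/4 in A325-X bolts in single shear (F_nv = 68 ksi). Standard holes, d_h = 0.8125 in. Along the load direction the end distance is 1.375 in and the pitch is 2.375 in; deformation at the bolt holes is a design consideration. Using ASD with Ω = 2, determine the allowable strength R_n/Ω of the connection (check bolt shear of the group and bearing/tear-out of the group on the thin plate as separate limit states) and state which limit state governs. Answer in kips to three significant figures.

Bolt shear: A_b = π·0.75²/4 = 0.4418 in²; R_n = 68 × 0.4418 × 4 × 1 = 120.2 kips → 120.2 / 2 = 60.1 kips.
Bearing (1.2 l_c t F_u ≤ 2.4 d t F_u): upper limit = 2.4·0.75·0.75·65 = 87.75 kips.
  Edge l_c = 1.375 − 0.8125/2 = 0.9688 → r_n = 56.67 kips; interior l_c = 2.375 − 0.8125 = 1.562 → r_n = 87.75 kips.
  R_n,bearing = 1·56.67 + 3·87.75 = 319.9 kips → 319.9 / 2 = 160 kips.
Bolt shear governs: 60.1 kips.

60.1 kips (bolt shear governs)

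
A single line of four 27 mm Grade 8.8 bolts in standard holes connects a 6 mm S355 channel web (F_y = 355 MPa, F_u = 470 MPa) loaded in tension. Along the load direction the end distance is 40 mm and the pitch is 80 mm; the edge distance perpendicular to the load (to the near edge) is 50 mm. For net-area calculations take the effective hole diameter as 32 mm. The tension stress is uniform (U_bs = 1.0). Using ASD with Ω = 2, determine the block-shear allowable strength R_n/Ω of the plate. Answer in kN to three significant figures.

190 kN

Shear plane L_v = 40 + 3·80 = 280 mm; A_gv = 280 × 6 = 1680 mm².
A_nv = (280 − 3.5·32) × 6 = 1008 mm².
A_nt = (50 − 0.5·32) × 6 = 204 mm².
0.6 F_u A_nv = 284.3 kN; 0.6 F_y A_gv = 357.8 kN → shear rupture governs the shear term.
R_n = 284.3 + 1.0 × 470 × 204 / 1000 = 380.1 kN.
Allowable strength R_n/Ω = 380.1 / 2 = 190 kN.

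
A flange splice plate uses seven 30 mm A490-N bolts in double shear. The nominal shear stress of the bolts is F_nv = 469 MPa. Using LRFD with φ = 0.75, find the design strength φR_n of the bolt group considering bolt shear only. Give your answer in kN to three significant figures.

3480 kN

A_b = π × 30² / 4 = 706.9 mm².
R_n = F_nv · A_b · n · n_s = 469 × 706.9 × 7 × 2 / 1000 = 4641 kN.
Design strength φR_n = 0.75 × 4641 = 3480 kN.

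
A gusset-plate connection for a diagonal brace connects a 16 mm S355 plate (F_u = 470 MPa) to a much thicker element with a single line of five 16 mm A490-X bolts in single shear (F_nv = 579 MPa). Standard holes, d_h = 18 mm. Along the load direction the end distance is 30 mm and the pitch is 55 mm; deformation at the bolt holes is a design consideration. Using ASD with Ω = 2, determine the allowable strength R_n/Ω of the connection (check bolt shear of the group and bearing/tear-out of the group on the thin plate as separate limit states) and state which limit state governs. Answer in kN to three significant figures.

291 kN (bolt shear governs)

Bolt shear: A_b = π·16²/4 = 201.1 mm²; R_n = 579 × 201.1 × 5 × 1 / 1000 = 582.1 kN → 582.1 / 2 = 291 kN.
Bearing (1.2 l_c t F_u ≤ 2.4 d t F_u): upper limit = 2.4·16·16·470 / 1000 = 288.8 kN.
  Edge l_c = 30 − 18/2 = 21 → r_n = 189.5 kN; interior l_c = 55 − 18 = 37 → r_n = 288.8 kN.
  R_n,bearing = 1·189.5 + 4·288.8 = 1345 kN → 1345 / 2 = 672 kN.
Bolt shear governs: 291 kN.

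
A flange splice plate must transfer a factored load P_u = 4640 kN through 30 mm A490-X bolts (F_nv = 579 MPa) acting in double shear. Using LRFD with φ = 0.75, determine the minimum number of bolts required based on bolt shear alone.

A_b = π·30²/4 = 706.9 mm².
Per-bolt design strength φR_n = 0.75 × 579 × 706.9 × 2 / 1000 = 613.9 kN.
n ≥ 4640 / 613.9 = 7.558 → use 8 bolts.

8 bolts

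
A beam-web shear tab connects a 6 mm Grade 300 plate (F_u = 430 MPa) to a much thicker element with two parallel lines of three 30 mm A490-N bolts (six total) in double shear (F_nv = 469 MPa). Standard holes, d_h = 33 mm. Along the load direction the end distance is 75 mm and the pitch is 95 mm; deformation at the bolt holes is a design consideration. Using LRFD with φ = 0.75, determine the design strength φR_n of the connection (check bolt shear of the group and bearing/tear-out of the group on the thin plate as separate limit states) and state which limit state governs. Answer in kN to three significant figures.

829 kN (bearing governs)

Bolt shear: A_b = π·30²/4 = 706.9 mm²; R_n = 469 × 706.9 × 6 × 2 / 1000 = 3978 kN → 0.75 × 3978 = 2980 kN.
Bearing (1.2 l_c t F_u ≤ 2.4 d t F_u): upper limit = 2.4·30·6·430 / 1000 = 185.8 kN.
  Edge l_c = 75 − 33/2 = 58.5 → r_n = 181.1 kN; interior l_c = 95 − 33 = 62 → r_n = 185.8 kN.
  R_n,bearing = 2·181.1 + 4·185.8 = 1105 kN → 0.75 × 1105 = 829 kN.
Bearing governs: 829 kN.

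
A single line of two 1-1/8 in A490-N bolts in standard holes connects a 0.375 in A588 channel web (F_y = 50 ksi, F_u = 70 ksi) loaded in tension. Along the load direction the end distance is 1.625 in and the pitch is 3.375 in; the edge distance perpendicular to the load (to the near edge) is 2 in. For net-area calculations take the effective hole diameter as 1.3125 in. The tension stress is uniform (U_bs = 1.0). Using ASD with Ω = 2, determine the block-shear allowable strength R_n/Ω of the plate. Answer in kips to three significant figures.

41.5 kips

Shear plane L_v = 1.625 + 1·3.375 = 5 in; A_gv = 5 × 0.375 = 1.875 in².
A_nv = (5 − 1.5·1.3125) × 0.375 = 1.137 in².
A_nt = (2 − 0.5·1.3125) × 0.375 = 0.5039 in².
0.6 F_u A_nv = 47.74 kips; 0.6 F_y A_gv = 56.25 kips → shear rupture governs the shear term.
R_n = 47.74 + 1.0 × 70 × 0.5039 = 83.02 kips.
Allowable strength R_n/Ω = 83.02 / 2 = 41.5 kips.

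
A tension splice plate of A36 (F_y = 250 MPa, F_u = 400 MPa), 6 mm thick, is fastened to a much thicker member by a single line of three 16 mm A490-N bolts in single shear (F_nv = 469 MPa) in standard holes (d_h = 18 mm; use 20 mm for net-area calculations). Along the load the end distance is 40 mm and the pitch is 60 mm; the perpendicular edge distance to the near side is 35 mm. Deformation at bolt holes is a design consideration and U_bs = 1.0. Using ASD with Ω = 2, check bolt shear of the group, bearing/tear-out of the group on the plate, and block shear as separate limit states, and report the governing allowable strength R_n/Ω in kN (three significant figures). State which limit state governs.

102 kN (block shear governs)

Bolt shear: A_b = π·16²/4 = 201.1 mm²; R_n = 469 × 201.1 × 3 × 1 / 1000 = 282.9 kN → 282.9 / 2 = 141 kN.
Bearing: edge l_c = 31, r_n = 89.28 kN; interior l_c = 42, r_n = 92.16 kN; R_n = 89.28 + 2·92.16 = 273.6 kN → 137 kN.
Block shear: A_gv = 960, A_nv = 660, A_nt = 150 mm²; R_n = min(0.6F_uA_nv, 0.6F_yA_gv) + U_bs·F_u·A_nt = 204 kN → 102 kN.
Block shear governs: 102 kN.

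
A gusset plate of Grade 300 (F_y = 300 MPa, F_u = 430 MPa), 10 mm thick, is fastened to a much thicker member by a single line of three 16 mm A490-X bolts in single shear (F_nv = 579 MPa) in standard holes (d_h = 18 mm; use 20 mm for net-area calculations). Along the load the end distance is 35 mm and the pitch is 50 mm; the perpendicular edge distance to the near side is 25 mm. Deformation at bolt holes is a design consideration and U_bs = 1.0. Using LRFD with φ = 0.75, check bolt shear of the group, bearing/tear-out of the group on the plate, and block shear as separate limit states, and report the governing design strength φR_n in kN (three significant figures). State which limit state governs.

213 kN (block shear governs)

Bolt shear: A_b = π·16²/4 = 201.1 mm²; R_n = 579 × 201.1 × 3 × 1 / 1000 = 349.2 kN → 0.75 × 349.2 = 262 kN.
Bearing: edge l_c = 26, r_n = 134.2 kN; interior l_c = 32, r_n = 165.1 kN; R_n = 134.2 + 2·165.1 = 464.4 kN → 348 kN.
Block shear: A_gv = 1350, A_nv = 850, A_nt = 150 mm²; R_n = min(0.6F_uA_nv, 0.6F_yA_gv) + U_bs·F_u·A_nt = 283.8 kN → 213 kN.
Block shear governs: 213 kN.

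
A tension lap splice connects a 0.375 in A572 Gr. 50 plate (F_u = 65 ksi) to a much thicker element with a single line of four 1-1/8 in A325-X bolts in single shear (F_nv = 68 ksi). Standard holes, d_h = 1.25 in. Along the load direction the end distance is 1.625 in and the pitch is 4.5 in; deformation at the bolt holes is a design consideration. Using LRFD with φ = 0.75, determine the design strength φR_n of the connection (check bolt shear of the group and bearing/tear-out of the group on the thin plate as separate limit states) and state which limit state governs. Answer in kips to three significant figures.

Bolt shear: A_b = π·1.125²/4 = 0.994 in²; R_n = 68 × 0.994 × 4 × 1 = 270.4 kips → 0.75 × 270.4 = 203 kips.
Bearing (1.2 l_c t F_u ≤ 2.4 d t F_u): upper limit = 2.4·1.125·0.375·65 = 65.81 kips.
  Edge l_c = 1.625 − 1.25/2 = 1 → r_n = 29.25 kips; interior l_c = 4.5 − 1.25 = 3.25 → r_n = 65.81 kips.
  R_n,bearing = 1·29.25 + 3·65.81 = 226.7 kips → 0.75 × 226.7 = 170 kips.
Bearing governs: 170 kips.

170 kips (bearing governs)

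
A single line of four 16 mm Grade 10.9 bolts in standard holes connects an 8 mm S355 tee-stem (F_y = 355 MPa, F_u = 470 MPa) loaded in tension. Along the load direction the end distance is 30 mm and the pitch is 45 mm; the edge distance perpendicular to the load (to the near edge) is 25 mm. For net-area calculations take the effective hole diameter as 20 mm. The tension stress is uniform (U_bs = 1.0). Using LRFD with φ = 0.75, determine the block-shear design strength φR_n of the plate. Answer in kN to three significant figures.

Shear plane L_v = 30 + 3·45 = 165 mm; A_gv = 165 × 8 = 1320 mm².
A_nv = (165 − 3.5·20) × 8 = 760 mm².
A_nt = (25 − 0.5·20) × 8 = 120 mm².
0.6 F_u A_nv = 214.3 kN; 0.6 F_y A_gv = 281.2 kN → shear rupture governs the shear term.
R_n = 214.3 + 1.0 × 470 × 120 / 1000 = 270.7 kN.
Design strength φR_n = 0.75 × 270.7 = 203 kN.

203 kN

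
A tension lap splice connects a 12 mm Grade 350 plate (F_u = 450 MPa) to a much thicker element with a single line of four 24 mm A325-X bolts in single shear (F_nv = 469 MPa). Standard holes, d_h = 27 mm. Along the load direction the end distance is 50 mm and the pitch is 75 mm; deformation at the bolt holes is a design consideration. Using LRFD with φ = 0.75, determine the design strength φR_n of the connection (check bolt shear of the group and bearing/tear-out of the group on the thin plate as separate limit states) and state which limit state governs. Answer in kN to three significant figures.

637 kN (bolt shear governs)

Bolt shear: A_b = π·24²/4 = 452.4 mm²; R_n = 469 × 452.4 × 4 × 1 / 1000 = 848.7 kN → 0.75 × 848.7 = 637 kN.
Bearing (1.2 l_c t F_u ≤ 2.4 d t F_u): upper limit = 2.4·24·12·450 / 1000 = 311 kN.
  Edge l_c = 50 − 27/2 = 36.5 → r_n = 236.5 kN; interior l_c = 75 − 27 = 48 → r_n = 311 kN.
  R_n,bearing = 1·236.5 + 3·311 = 1170 kN → 0.75 × 1170 = 877 kN.
Bolt shear governs: 637 kN.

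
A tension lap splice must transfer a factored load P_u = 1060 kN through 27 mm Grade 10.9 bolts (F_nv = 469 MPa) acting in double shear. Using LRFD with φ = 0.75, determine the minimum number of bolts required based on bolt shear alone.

A_b = π·27²/4 = 572.6 mm².
Per-bolt design strength φR_n = 0.75 × 469 × 572.6 × 2 / 1000 = 402.8 kN.
n ≥ 1060 / 402.8 = 2.632 → use 3 bolts.

3 bolts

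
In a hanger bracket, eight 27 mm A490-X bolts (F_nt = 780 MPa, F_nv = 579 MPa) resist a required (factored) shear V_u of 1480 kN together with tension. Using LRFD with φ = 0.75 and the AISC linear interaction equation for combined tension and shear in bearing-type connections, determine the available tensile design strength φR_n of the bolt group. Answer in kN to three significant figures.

A_b = π·27²/4 = 572.6 mm²; f_rv = 1480 × 1000 / (8 × 572.6) = 323.1 MPa.
F'_nt = 1.3 F_nt − (F_nt / φF_nv) f_rv = 1.3·780 − (780/(0.75·579))·323.1 = 433.6 MPa, capped at F_nt → F'_nt = 433.6 MPa.
R_n = F'_nt · A_b · n = 433.6 × 572.6 × 8 / 1000 = 1986 kN.
Design strength φR_n = 0.75 × 1986 = 1490 kN.

1490 kN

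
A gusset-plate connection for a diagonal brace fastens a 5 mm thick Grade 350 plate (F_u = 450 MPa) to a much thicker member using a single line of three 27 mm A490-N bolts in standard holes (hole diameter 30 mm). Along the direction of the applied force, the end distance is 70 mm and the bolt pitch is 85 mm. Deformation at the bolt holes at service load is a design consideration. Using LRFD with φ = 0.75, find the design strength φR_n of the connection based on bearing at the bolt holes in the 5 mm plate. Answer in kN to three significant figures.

Per bolt r_n = 1.2 l_c t F_u ≤ 2.4 d t F_u; upper limit = 2.4 × 27 × 5 × 450 / 1000 = 145.8 kN.
Edge bolt: l_c = 70 − 30/2 = 55 mm → 1.2 × 55 × 5 × 450 / 1000 = 148.5 → r_n = 145.8 kN.
Interior bolts: l_c = 85 − 30 = 55 mm → 1.2 × 55 × 5 × 450 / 1000 = 148.5 → r_n = 145.8 kN.
R_n = 1 × 145.8 + 2 × 145.8 = 437.4 kN.
Design strength φR_n = 0.75 × 437.4 = 328 kN.

328 kN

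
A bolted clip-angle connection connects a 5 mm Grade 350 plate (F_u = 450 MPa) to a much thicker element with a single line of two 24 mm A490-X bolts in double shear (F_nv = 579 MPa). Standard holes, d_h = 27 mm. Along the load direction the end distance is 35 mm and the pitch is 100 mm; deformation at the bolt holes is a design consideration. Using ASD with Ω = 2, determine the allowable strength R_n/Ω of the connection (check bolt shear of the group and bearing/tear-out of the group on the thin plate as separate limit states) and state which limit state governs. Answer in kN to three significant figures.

Bolt shear: A_b = π·24²/4 = 452.4 mm²; R_n = 579 × 452.4 × 2 × 2 / 1000 = 1048 kN → 1048 / 2 = 524 kN.
Bearing (1.2 l_c t F_u ≤ 2.4 d t F_u): upper limit = 2.4·24·5·450 / 1000 = 129.6 kN.
  Edge l_c = 35 − 27/2 = 21.5 → r_n = 58.05 kN; interior l_c = 100 − 27 = 73 → r_n = 129.6 kN.
  R_n,bearing = 1·58.05 + 1·129.6 = 187.7 kN → 187.7 / 2 = 93.8 kN.
Bearing governs: 93.8 kN.

93.8 kN (bearing governs)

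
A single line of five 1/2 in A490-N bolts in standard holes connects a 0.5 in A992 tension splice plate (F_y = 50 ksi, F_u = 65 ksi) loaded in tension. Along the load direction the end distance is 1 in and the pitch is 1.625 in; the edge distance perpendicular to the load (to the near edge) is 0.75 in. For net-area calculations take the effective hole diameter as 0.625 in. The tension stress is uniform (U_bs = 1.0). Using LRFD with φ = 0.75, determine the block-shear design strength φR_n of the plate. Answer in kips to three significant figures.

Shear plane L_v = 1 + 4·1.625 = 7.5 in; A_gv = 7.5 × 0.5 = 3.75 in².
A_nv = (7.5 − 4.5·0.625) × 0.5 = 2.344 in².
A_nt = (0.75 − 0.5·0.625) × 0.5 = 0.2188 in².
0.6 F_u A_nv = 91.41 kips; 0.6 F_y A_gv = 112.5 kips → shear rupture governs the shear term.
R_n = 91.41 + 1.0 × 65 × 0.2188 = 105.6 kips.
Design strength φR_n = 0.75 × 105.6 = 79.2 kips.

79.2 kips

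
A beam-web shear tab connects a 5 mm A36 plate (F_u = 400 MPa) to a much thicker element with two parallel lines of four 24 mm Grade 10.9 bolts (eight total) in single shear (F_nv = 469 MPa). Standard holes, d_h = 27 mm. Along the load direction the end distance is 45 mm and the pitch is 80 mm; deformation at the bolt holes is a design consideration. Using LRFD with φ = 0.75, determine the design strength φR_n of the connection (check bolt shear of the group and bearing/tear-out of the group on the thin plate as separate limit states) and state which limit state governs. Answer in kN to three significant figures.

Bolt shear: A_b = π·24²/4 = 452.4 mm²; R_n = 469 × 452.4 × 8 × 1 / 1000 = 1697 kN → 0.75 × 1697 = 1270 kN.
Bearing (1.2 l_c t F_u ≤ 2.4 d t F_u): upper limit = 2.4·24·5·400 / 1000 = 115.2 kN.
  Edge l_c = 45 − 27/2 = 31.5 → r_n = 75.6 kN; interior l_c = 80 − 27 = 53 → r_n = 115.2 kN.
  R_n,bearing = 2·75.6 + 6·115.2 = 842.4 kN → 0.75 × 842.4 = 632 kN.
Bearing governs: 632 kN.

632 kN (bearing governs)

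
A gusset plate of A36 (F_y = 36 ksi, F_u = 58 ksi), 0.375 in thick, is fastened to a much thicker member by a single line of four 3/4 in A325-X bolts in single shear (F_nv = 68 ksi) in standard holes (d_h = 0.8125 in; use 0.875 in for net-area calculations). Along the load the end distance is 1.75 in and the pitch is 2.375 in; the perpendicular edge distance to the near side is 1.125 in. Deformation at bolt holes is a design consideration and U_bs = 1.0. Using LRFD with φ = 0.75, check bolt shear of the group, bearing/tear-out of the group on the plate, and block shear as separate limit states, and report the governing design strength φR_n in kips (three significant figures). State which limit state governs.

65.1 kips (block shear governs)

Bolt shear: A_b = π·0.75²/4 = 0.4418 in²; R_n = 68 × 0.4418 × 4 × 1 = 120.2 kips → 0.75 × 120.2 = 90.1 kips.
Bearing: edge l_c = 1.344, r_n = 35.07 kips; interior l_c = 1.562, r_n = 39.15 kips; R_n = 35.07 + 3·39.15 = 152.5 kips → 114 kips.
Block shear: A_gv = 3.328, A_nv = 2.18, A_nt = 0.2578 in²; R_n = min(0.6F_uA_nv, 0.6F_yA_gv) + U_bs·F_u·A_nt = 86.84 kips → 65.1 kips.
Block shear governs: 65.1 kips.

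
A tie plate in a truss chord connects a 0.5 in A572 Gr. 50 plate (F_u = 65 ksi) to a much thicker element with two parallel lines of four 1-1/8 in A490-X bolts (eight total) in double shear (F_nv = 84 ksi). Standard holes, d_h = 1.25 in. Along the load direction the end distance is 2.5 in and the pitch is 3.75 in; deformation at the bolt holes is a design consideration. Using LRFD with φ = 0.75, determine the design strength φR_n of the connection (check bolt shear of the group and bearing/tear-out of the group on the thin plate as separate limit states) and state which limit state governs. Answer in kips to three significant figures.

505 kips (bearing governs)

Bolt shear: A_b = π·1.125²/4 = 0.994 in²; R_n = 84 × 0.994 × 8 × 2 = 1336 kips → 0.75 × 1336 = 1000 kips.
Bearing (1.2 l_c t F_u ≤ 2.4 d t F_u): upper limit = 2.4·1.125·0.5·65 = 87.75 kips.
  Edge l_c = 2.5 − 1.25/2 = 1.875 → r_n = 73.12 kips; interior l_c = 3.75 − 1.25 = 2.5 → r_n = 87.75 kips.
  R_n,bearing = 2·73.12 + 6·87.75 = 672.7 kips → 0.75 × 672.7 = 505 kips.
Bearing governs: 505 kips.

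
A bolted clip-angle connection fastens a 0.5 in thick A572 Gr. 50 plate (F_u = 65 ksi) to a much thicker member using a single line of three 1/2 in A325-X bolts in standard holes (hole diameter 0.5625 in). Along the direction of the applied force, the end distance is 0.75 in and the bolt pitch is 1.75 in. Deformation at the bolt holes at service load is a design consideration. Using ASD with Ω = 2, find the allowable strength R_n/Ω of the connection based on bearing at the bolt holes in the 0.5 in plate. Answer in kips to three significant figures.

48.1 kips

Per bolt r_n = 1.2 l_c t F_u ≤ 2.4 d t F_u; upper limit = 2.4 × 0.5 × 0.5 × 65 = 39 kips.
Edge bolt: l_c = 0.75 − 0.5625/2 = 0.4688 in → 1.2 × 0.4688 × 0.5 × 65 = 18.28 → r_n = 18.28 kips.
Interior bolts: l_c = 1.75 − 0.5625 = 1.188 in → 1.2 × 1.188 × 0.5 × 65 = 46.31 → r_n = 39 kips.
R_n = 1 × 18.28 + 2 × 39 = 96.28 kips.
Allowable strength R_n/Ω = 96.28 / 2 = 48.1 kips.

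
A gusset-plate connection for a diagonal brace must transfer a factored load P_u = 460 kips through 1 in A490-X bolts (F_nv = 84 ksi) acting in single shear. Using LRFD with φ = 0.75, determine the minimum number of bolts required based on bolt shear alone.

10 bolts

A_b = π·1²/4 = 0.7854 in².
Per-bolt design strength φR_n = 0.75 × 84 × 0.7854 × 1 = 49.48 kips.
n ≥ 460 / 49.48 = 9.297 → use 10 bolts.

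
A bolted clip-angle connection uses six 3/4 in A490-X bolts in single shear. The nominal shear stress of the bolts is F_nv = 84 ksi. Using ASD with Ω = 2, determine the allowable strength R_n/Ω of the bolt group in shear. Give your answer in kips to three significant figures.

A_b = π × 0.75² / 4 = 0.4418 in².
R_n = F_nv · A_b · n · n_s = 84 × 0.4418 × 6 × 1 = 222.7 kips.
Allowable strength R_n/Ω = 222.7 / 2 = 111 kips.

111 kips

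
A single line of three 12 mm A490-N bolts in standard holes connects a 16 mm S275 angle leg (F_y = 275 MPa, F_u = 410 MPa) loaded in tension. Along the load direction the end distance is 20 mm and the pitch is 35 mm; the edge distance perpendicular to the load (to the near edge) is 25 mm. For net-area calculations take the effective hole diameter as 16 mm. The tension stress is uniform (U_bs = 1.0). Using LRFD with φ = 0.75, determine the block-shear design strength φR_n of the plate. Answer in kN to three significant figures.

231 kN

Shear plane L_v = 20 + 2·35 = 90 mm; A_gv = 90 × 16 = 1440 mm².
A_nv = (90 − 2.5·16) × 16 = 800 mm².
A_nt = (25 − 0.5·16) × 16 = 272 mm².
0.6 F_u A_nv = 196.8 kN; 0.6 F_y A_gv = 237.6 kN → shear rupture governs the shear term.
R_n = 196.8 + 1.0 × 410 × 272 / 1000 = 308.3 kN.
Design strength φR_n = 0.75 × 308.3 = 231 kN.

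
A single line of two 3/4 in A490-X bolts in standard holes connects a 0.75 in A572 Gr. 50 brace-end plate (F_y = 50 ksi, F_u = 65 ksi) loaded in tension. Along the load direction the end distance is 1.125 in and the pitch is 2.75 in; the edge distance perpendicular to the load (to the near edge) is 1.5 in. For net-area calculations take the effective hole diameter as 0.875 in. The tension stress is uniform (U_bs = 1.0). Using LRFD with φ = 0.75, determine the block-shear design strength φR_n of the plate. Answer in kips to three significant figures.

95.1 kips

Shear plane L_v = 1.125 + 1·2.75 = 3.875 in; A_gv = 3.875 × 0.75 = 2.906 in².
A_nv = (3.875 − 1.5·0.875) × 0.75 = 1.922 in².
A_nt = (1.5 − 0.5·0.875) × 0.75 = 0.7969 in².
0.6 F_u A_nv = 74.95 kips; 0.6 F_y A_gv = 87.19 kips → shear rupture governs the shear term.
R_n = 74.95 + 1.0 × 65 × 0.7969 = 126.8 kips.
Design strength φR_n = 0.75 × 126.8 = 95.1 kips.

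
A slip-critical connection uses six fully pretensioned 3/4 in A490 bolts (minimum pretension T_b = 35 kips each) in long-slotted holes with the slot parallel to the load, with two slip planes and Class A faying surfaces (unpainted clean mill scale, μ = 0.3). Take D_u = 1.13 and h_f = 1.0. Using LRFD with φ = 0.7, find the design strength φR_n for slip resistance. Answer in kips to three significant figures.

R_n = μ · D_u · h_f · T_b · n_s · n_b = 0.3 × 1.13 × 1.0 × 35 × 2 × 6 = 142.4 kips.
Design strength φR_n = 0.7 × 142.4 = 99.7 kips.

99.7 kips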